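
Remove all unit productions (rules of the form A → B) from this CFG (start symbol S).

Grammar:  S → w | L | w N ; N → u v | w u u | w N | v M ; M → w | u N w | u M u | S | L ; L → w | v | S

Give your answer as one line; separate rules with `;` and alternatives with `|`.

Unit pairs: L ⇒* {S}; M ⇒* {L, S}; S ⇒* {L}.
Replace each nonterminal's rules with the union of the non-unit rules of every nonterminal it unit-derives.

S → w | v | w N; N → u v | w u u | w N | v M; M → w | v | w N | u N w | u M u; L → w | v | w N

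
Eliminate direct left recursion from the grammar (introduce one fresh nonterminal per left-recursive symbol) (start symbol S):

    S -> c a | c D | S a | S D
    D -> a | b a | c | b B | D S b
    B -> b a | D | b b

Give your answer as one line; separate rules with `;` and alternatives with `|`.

S -> c a S' | c D S'; D -> a D' | b a D' | c D' | b B D'; B -> b a | D | b b; S' -> a S' | D S' | epsilon; D' -> S b D' | epsilon

Directly left-recursive nonterminals: S, D.
For S: α = {a, D}, β = {c a, c D}. Rewrite as S → β S' and S' → α S' | ε.
For D: α = {S b}, β = {a, b a, c, b B}. Rewrite as D → β D' and D' → α D' | ε.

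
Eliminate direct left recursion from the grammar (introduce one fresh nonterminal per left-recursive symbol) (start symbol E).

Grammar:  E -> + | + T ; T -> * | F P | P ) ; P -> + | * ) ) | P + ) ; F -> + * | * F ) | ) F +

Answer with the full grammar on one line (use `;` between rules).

E -> + | + T; T -> * | F P | P ); P -> + P' | * ) ) P'; F -> + * | * F ) | ) F +; P' -> + ) P' | ε

Left recursion appears on P.
For P: α = {+ )}, β = {+, * ) )}. Rewrite as P → β P' and P' → α P' | ε.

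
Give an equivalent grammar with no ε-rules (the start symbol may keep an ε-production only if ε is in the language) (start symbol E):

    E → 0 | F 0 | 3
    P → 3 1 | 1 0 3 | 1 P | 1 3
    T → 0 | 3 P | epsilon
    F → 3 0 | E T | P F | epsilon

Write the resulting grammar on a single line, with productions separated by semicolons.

The nullable symbols are {F, T}.
ε ∉ L(G), so no ε-production is kept.
Expand every rule over subsets of its nullable positions: F → E T gives E T | E. F → P F gives P F | P.

E → 0 | F 0 | 3; P → 3 1 | 1 0 3 | 1 P | 1 3; T → 0 | 3 P; F → 3 0 | E T | E | P F | P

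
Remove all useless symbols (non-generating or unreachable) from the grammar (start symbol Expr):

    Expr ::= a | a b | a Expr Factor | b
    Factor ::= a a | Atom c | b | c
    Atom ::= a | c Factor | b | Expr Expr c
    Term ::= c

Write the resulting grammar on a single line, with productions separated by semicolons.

Generating nonterminals: {Atom, Expr, Factor, Term}.
Reachable from Expr after that: {Atom, Expr, Factor}.
Removed useless symbols: {Term} and every production mentioning them.

Expr ::= a | a b | a Expr Factor | b; Factor ::= a a | Atom c | b | c; Atom ::= a | c Factor | b | Expr Expr c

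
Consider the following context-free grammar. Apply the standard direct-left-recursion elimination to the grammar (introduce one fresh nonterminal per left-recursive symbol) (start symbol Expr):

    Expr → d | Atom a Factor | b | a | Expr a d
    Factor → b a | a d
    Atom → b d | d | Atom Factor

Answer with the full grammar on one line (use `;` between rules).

Directly left-recursive nonterminals: Expr, Atom.
For Expr: α = {a d}, β = {d, Atom a Factor, b, a}. Rewrite as Expr → β Expr1 and Expr1 → α Expr1 | ε.
For Atom: α = {Factor}, β = {b d, d}. Rewrite as Atom → β Atom1 and Atom1 → α Atom1 | ε.

Expr → d Expr1 | Atom a Factor Expr1 | b Expr1 | a Expr1; Factor → b a | a d; Atom → b d Atom1 | d Atom1; Expr1 → a d Expr1 | ε; Atom1 → Factor Atom1 | ε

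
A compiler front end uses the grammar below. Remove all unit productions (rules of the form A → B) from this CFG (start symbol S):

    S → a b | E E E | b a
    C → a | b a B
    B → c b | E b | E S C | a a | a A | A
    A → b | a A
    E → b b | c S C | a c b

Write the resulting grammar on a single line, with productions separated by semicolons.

Unit pairs: B ⇒* {A}.
Replace each nonterminal's rules with the union of the non-unit rules of every nonterminal it unit-derives.

S → a b | E E E | b a; C → a | b a B; B → c b | E b | E S C | a a | a A | b; A → b | a A; E → b b | c S C | a c b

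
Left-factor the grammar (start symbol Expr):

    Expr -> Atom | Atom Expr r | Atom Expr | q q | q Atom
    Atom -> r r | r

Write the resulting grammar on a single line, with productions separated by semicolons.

Expr has alternatives sharing prefix 'Atom': factor to Expr → Atom Expr1 with Expr1 → ε | Expr r | Expr.
Expr has alternatives sharing prefix 'q': factor to Expr → q Expr2 with Expr2 → q | Atom.
Atom has alternatives sharing prefix 'r': factor to Atom → r Atom1 with Atom1 → r | ε.
Expr1 has alternatives sharing prefix 'Expr': factor to Expr1 → Expr Expr11 with Expr11 → r | ε.

Expr -> Atom Expr1 | q Expr2; Atom -> r Atom1; Expr1 -> ε | Expr Expr11; Expr2 -> q | Atom; Atom1 -> r | ε; Expr11 -> r | ε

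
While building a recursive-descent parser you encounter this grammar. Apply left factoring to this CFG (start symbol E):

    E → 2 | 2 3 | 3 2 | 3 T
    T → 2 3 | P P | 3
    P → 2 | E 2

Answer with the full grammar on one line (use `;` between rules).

E → 2 E' | 3 E''; T → 2 3 | P P | 3; P → 2 | E 2; E' → ε | 3; E'' → 2 | T

E has alternatives sharing prefix '2': factor to E → 2 E' with E' → ε | 3.
E has alternatives sharing prefix '3': factor to E → 3 E'' with E'' → 2 | T.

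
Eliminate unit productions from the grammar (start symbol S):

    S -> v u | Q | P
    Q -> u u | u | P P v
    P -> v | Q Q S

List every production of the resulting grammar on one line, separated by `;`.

Unit pairs: S ⇒* {P, Q}.
For each unit pair (A, B), copy every non-unit production of B to A, then drop all unit productions.

S -> v u | v | Q Q S | u u | u | P P v; Q -> u u | u | P P v; P -> v | Q Q S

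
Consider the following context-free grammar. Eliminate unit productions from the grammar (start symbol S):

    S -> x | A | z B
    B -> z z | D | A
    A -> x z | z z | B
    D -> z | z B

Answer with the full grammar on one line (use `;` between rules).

Unit pairs: A ⇒* {B, D}; B ⇒* {A, D}; S ⇒* {A, B, D}.
For every A with A ⇒* B via unit rules, add B's non-unit alternatives to A; then delete every rule of the form X → Y.

S -> z z | z | z B | x | x z; B -> z z | z | z B | x z; A -> z z | z | z B | x z; D -> z | z B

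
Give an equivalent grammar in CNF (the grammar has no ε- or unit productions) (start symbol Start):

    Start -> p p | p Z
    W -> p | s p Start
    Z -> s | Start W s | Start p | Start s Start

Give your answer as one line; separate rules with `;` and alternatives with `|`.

Start -> X1 X1 | X1 Z; W -> p | X2 Y1; Z -> s | Start Y2 | Start X1 | Start Y3; X1 -> p; X2 -> s; Y1 -> X1 Start; Y2 -> W X2; Y3 -> X2 Start

Introduce a nonterminal for each terminal appearing in a rule of length ≥ 2: X1 → p, X2 → s.
Binarize each right-hand side of length ≥ 3 by chaining fresh nonterminals (Y1, Y2, …): affected rules were W → X2 X1 Start; Z → Start W X2; Z → Start X2 Start.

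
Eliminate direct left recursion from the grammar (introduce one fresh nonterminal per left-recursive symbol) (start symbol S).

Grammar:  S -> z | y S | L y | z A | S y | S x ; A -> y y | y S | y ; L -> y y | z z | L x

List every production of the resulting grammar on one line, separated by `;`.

S -> z S' | y S S' | L y S' | z A S'; A -> y y | y S | y; L -> y y L' | z z L'; S' -> y S' | x S' | epsilon; L' -> x L' | epsilon

Directly left-recursive nonterminals: S, L.
For S: α = {y, x}, β = {z, y S, L y, z A}. Rewrite as S → β S' and S' → α S' | ε.
For L: α = {x}, β = {y y, z z}. Rewrite as L → β L' and L' → α L' | ε.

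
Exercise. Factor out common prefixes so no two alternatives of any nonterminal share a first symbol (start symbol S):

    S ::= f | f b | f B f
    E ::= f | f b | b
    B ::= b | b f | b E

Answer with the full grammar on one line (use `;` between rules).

S ::= f S'; E ::= b | f E'; B ::= b B'; S' ::= ε | b | B f; E' ::= ε | b; B' ::= ε | f | E

S has alternatives sharing prefix 'f': factor to S → f S' with S' → ε | b | B f.
E has alternatives sharing prefix 'f': factor to E → f E' with E' → ε | b.
B has alternatives sharing prefix 'b': factor to B → b B' with B' → ε | f | E.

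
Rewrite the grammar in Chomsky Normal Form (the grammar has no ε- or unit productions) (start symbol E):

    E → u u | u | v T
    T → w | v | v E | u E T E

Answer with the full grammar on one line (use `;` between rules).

Introduce a nonterminal for each terminal appearing in a rule of length ≥ 2: X1 → u, X2 → v.
Binarize each right-hand side of length ≥ 3 by chaining fresh nonterminals (Y1, Y2, …): affected rules were T → X1 E T E.

E → X1 X1 | u | X2 T; T → w | v | X2 E | X1 Y1; X1 → u; X2 → v; Y1 → E Y2; Y2 → T E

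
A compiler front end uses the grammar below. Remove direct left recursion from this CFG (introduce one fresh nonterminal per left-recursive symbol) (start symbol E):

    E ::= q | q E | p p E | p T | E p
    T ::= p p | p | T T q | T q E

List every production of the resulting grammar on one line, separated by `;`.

Left recursion appears on E, T.
For E: α = {p}, β = {q, q E, p p E, p T}. Rewrite as E → β E' and E' → α E' | ε.
For T: α = {T q, q E}, β = {p p, p}. Rewrite as T → β T' and T' → α T' | ε.

E ::= q E' | q E E' | p p E E' | p T E'; T ::= p p T' | p T'; E' ::= p E' | epsilon; T' ::= T q T' | q E T' | epsilon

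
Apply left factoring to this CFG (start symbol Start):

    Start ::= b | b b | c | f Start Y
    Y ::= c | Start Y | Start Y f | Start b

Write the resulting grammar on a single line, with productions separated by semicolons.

Start ::= c | f Start Y | b Start1; Y ::= c | Start Y1; Start1 ::= ε | b; Y1 ::= b | Y Y11; Y11 ::= ε | f

Start has alternatives sharing prefix 'b': factor to Start → b Start1 with Start1 → ε | b.
Y has alternatives sharing prefix 'Start': factor to Y → Start Y1 with Y1 → Y | Y f | b.
Y1 has alternatives sharing prefix 'Y': factor to Y1 → Y Y11 with Y11 → ε | f.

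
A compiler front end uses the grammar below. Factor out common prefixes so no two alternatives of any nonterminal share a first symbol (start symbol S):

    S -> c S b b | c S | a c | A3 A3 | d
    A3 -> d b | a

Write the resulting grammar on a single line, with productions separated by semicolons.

S has alternatives sharing prefix 'c S': factor to S → c S S' with S' → b b | ε.

S -> a c | A3 A3 | d | c S S'; A3 -> d b | a; S' -> b b | eps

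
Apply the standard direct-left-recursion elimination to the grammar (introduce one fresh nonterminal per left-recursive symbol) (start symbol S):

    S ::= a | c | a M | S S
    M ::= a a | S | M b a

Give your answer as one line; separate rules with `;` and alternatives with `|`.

Directly left-recursive nonterminals: S, M.
For S: α = {S}, β = {a, c, a M}. Rewrite as S → β S' and S' → α S' | ε.
For M: α = {b a}, β = {a a, S}. Rewrite as M → β M' and M' → α M' | ε.

S ::= a S' | c S' | a M S'; M ::= a a M' | S M'; S' ::= S S' | epsilon; M' ::= b a M' | epsilon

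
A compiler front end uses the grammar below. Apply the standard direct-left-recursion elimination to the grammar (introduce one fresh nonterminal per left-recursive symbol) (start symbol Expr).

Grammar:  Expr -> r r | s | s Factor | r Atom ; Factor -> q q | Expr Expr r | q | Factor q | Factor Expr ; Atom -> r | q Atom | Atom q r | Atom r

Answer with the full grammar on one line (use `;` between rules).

Expr -> r r | s | s Factor | r Atom; Factor -> q q Factor1 | Expr Expr r Factor1 | q Factor1; Atom -> r Atom1 | q Atom Atom1; Factor1 -> q Factor1 | Expr Factor1 | ε; Atom1 -> q r Atom1 | r Atom1 | ε

Directly left-recursive nonterminals: Factor, Atom.
For Factor: α = {q, Expr}, β = {q q, Expr Expr r, q}. Rewrite as Factor → β Factor1 and Factor1 → α Factor1 | ε.
For Atom: α = {q r, r}, β = {r, q Atom}. Rewrite as Atom → β Atom1 and Atom1 → α Atom1 | ε.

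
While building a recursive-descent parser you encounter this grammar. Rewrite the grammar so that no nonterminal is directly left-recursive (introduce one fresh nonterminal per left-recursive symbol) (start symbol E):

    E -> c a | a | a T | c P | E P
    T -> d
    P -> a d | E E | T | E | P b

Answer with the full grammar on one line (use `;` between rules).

E, P are directly left-recursive.
For E: α = {P}, β = {c a, a, a T, c P}. Rewrite as E → β E' and E' → α E' | ε.
For P: α = {b}, β = {a d, E E, T, E}. Rewrite as P → β P' and P' → α P' | ε.

E -> c a E' | a E' | a T E' | c P E'; T -> d; P -> a d P' | E E P' | T P' | E P'; E' -> P E' | ε; P' -> b P' | ε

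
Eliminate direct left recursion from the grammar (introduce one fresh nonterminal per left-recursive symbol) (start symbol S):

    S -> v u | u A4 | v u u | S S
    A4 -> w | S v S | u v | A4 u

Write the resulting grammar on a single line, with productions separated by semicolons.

Left recursion appears on S, A4.
For S: α = {S}, β = {v u, u A4, v u u}. Rewrite as S → β S' and S' → α S' | ε.
For A4: α = {u}, β = {w, S v S, u v}. Rewrite as A4 → β A4' and A4' → α A4' | ε.

S -> v u S' | u A4 S' | v u u S'; A4 -> w A4' | S v S A4' | u v A4'; S' -> S S' | eps; A4' -> u A4' | eps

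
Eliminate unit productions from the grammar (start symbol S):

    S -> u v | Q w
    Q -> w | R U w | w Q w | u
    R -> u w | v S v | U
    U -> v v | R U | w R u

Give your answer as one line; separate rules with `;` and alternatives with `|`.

Unit pairs: R ⇒* {U}.
For each unit pair (A, B), copy every non-unit production of B to A, then drop all unit productions.

S -> u v | Q w; Q -> w | R U w | w Q w | u; R -> v v | R U | w R u | u w | v S v; U -> v v | R U | w R u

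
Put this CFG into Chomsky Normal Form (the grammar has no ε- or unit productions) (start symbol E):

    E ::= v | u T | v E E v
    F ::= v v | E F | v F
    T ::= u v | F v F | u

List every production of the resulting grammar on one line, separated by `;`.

E ::= v | X1 T | X2 Y1; F ::= X2 X2 | E F | X2 F; T ::= X1 X2 | F Y3 | u; X1 ::= u; X2 ::= v; Y1 ::= E Y2; Y2 ::= E X2; Y3 ::= X2 F

Introduce a nonterminal for each terminal appearing in a rule of length ≥ 2: X1 → u, X2 → v.
Binarize each right-hand side of length ≥ 3 by chaining fresh nonterminals (Y1, Y2, …): affected rules were E → X2 E E X2; T → F X2 F.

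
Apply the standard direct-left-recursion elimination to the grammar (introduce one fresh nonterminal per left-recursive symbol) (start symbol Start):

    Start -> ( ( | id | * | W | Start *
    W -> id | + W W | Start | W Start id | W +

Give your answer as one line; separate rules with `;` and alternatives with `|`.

Start -> ( ( Start1 | id Start1 | * Start1 | W Start1; W -> id W1 | + W W W1 | Start W1; Start1 -> * Start1 | ε; W1 -> Start id W1 | + W1 | ε

Directly left-recursive nonterminals: Start, W.
For Start: α = {*}, β = {( (, id, *, W}. Rewrite as Start → β Start1 and Start1 → α Start1 | ε.
For W: α = {Start id, +}, β = {id, + W W, Start}. Rewrite as W → β W1 and W1 → α W1 | ε.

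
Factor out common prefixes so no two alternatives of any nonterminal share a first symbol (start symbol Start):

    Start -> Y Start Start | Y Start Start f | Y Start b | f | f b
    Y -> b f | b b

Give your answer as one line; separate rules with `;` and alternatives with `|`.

Start -> Y Start Start1 | f Start2; Y -> b Y1; Start1 -> b | Start Start11; Start2 -> ε | b; Y1 -> f | b; Start11 -> ε | f

Start has alternatives sharing prefix 'Y Start': factor to Start → Y Start Start1 with Start1 → Start | Start f | b.
Start has alternatives sharing prefix 'f': factor to Start → f Start2 with Start2 → ε | b.
Y has alternatives sharing prefix 'b': factor to Y → b Y1 with Y1 → f | b.
Start1 has alternatives sharing prefix 'Start': factor to Start1 → Start Start11 with Start11 → ε | f.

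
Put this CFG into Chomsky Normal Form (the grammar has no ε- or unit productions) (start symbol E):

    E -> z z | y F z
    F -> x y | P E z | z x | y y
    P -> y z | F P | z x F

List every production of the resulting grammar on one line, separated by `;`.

E -> X1 X1 | X2 Y1; F -> X3 X2 | P Y2 | X1 X3 | X2 X2; P -> X2 X1 | F P | X1 Y3; X1 -> z; X2 -> y; X3 -> x; Y1 -> F X1; Y2 -> E X1; Y3 -> X3 F

Introduce a nonterminal for each terminal appearing in a rule of length ≥ 2: X1 → z, X2 → y, X3 → x.
Binarize each right-hand side of length ≥ 3 by chaining fresh nonterminals (Y1, Y2, …): affected rules were E → X2 F X1; F → P E X1; P → X1 X3 F.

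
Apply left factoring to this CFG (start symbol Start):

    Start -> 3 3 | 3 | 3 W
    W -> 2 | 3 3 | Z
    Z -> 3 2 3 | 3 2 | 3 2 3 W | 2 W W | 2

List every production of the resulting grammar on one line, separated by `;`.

Start has alternatives sharing prefix '3': factor to Start → 3 Start1 with Start1 → 3 | ε | W.
Z has alternatives sharing prefix '3 2': factor to Z → 3 2 Z1 with Z1 → 3 | ε | 3 W.
Z has alternatives sharing prefix '2': factor to Z → 2 Z2 with Z2 → W W | ε.
Z1 has alternatives sharing prefix '3': factor to Z1 → 3 Z11 with Z11 → ε | W.

Start -> 3 Start1; W -> 2 | 3 3 | Z; Z -> 3 2 Z1 | 2 Z2; Start1 -> 3 | ε | W; Z1 -> ε | 3 Z11; Z2 -> W W | ε; Z11 -> ε | W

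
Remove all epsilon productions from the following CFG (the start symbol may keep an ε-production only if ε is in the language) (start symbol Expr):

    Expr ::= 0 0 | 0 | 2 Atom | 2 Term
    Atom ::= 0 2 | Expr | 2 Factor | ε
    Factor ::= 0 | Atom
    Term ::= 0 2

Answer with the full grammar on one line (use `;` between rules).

The nullable symbols are {Atom, Factor}.
ε ∉ L(G), so no ε-production is kept.
Expand every rule over subsets of its nullable positions: Expr → 2 Atom gives 2 Atom | 2. Atom → 2 Factor gives 2 Factor | 2.

Expr ::= 0 0 | 0 | 2 Atom | 2 | 2 Term; Atom ::= 0 2 | Expr | 2 Factor | 2; Factor ::= 0 | Atom; Term ::= 0 2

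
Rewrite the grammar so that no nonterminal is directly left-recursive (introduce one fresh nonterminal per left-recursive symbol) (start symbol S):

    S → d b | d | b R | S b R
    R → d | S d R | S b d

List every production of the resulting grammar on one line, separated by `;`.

S → d b S' | d S' | b R S'; R → d | S d R | S b d; S' → b R S' | ε

S is directly left-recursive.
For S: α = {b R}, β = {d b, d, b R}. Rewrite as S → β S' and S' → α S' | ε.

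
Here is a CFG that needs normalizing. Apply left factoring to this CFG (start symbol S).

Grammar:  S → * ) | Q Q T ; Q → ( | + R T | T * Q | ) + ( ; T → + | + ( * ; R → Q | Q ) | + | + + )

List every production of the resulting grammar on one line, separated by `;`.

S → * ) | Q Q T; Q → ( | + R T | T * Q | ) + (; T → + T'; R → Q R' | + R''; T' → ε | ( *; R' → ε | ); R'' → ε | + )

T has alternatives sharing prefix '+': factor to T → + T' with T' → ε | ( *.
R has alternatives sharing prefix 'Q': factor to R → Q R' with R' → ε | ).
R has alternatives sharing prefix '+': factor to R → + R'' with R'' → ε | + ).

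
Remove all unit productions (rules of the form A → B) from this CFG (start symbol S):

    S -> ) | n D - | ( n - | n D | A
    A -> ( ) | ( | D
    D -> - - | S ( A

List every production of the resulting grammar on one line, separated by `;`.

S -> - - | S ( A | ) | n D - | ( n - | n D | ( ) | (; A -> - - | S ( A | ( ) | (; D -> - - | S ( A

Unit pairs: A ⇒* {D}; S ⇒* {A, D}.
For each unit pair (A, B), copy every non-unit production of B to A, then drop all unit productions.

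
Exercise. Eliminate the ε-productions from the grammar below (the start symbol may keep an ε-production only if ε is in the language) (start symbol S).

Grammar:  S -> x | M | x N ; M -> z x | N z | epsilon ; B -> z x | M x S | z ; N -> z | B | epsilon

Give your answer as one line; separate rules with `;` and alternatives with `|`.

S -> x | M | x N | epsilon; M -> z x | N z | z; B -> z x | M x S | M x | x S | x | z; N -> z | B

Nullable set = {M, N, S}.
ε ∈ L(G) since S is nullable, so keep S → ε.
Expand every rule over subsets of its nullable positions: M → N z gives N z | z. B → M x S gives M x S | M x | x S | x.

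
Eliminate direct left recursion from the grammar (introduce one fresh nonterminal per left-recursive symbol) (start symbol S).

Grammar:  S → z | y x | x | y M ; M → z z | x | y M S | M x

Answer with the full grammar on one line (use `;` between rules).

S → z | y x | x | y M; M → z z M' | x M' | y M S M'; M' → x M' | eps

M is directly left-recursive.
For M: α = {x}, β = {z z, x, y M S}. Rewrite as M → β M' and M' → α M' | ε.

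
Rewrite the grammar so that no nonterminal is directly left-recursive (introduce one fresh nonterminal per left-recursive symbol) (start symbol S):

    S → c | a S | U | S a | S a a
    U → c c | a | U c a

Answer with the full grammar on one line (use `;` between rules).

Directly left-recursive nonterminals: S, U.
For S: α = {a, a a}, β = {c, a S, U}. Rewrite as S → β S' and S' → α S' | ε.
For U: α = {c a}, β = {c c, a}. Rewrite as U → β U' and U' → α U' | ε.

S → c S' | a S S' | U S'; U → c c U' | a U'; S' → a S' | a a S' | ε; U' → c a U' | ε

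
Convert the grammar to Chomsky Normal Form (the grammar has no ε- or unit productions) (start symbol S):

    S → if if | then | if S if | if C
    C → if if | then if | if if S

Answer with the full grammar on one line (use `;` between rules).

S → X1 X1 | then | X1 Y1 | X1 C; C → X1 X1 | X2 X1 | X1 Y2; X1 → if; X2 → then; Y1 → S X1; Y2 → X1 S

Introduce a nonterminal for each terminal appearing in a rule of length ≥ 2: X1 → if, X2 → then.
Binarize each right-hand side of length ≥ 3 by chaining fresh nonterminals (Y1, Y2, …): affected rules were S → X1 S X1; C → X1 X1 S.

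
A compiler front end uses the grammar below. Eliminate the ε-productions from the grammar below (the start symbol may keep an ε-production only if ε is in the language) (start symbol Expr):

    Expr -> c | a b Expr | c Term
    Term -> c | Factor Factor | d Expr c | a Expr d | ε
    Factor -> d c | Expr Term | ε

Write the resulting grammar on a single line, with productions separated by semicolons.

Expr -> c | a b Expr | c Term; Term -> c | Factor Factor | Factor | d Expr c | a Expr d; Factor -> d c | Expr Term | Expr

Nullable set = {Factor, Term}.
ε ∉ L(G), so no ε-production is kept.
Expand every rule over subsets of its nullable positions: Term → Factor Factor gives Factor Factor | Factor. Factor → Expr Term gives Expr Term | Expr.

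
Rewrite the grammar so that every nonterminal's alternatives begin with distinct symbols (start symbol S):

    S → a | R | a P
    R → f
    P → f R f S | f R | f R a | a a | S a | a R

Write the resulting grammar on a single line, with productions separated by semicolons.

S has alternatives sharing prefix 'a': factor to S → a S' with S' → ε | P.
P has alternatives sharing prefix 'f R': factor to P → f R P' with P' → f S | ε | a.
P has alternatives sharing prefix 'a': factor to P → a P'' with P'' → a | R.

S → R | a S'; R → f; P → S a | f R P' | a P''; S' → eps | P; P' → f S | eps | a; P'' → a | R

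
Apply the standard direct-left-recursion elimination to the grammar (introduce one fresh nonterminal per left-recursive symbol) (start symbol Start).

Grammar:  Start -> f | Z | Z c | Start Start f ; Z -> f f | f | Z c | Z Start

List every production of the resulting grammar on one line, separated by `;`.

Start, Z are directly left-recursive.
For Start: α = {Start f}, β = {f, Z, Z c}. Rewrite as Start → β Start1 and Start1 → α Start1 | ε.
For Z: α = {c, Start}, β = {f f, f}. Rewrite as Z → β Z1 and Z1 → α Z1 | ε.

Start -> f Start1 | Z Start1 | Z c Start1; Z -> f f Z1 | f Z1; Start1 -> Start f Start1 | ε; Z1 -> c Z1 | Start Z1 | ε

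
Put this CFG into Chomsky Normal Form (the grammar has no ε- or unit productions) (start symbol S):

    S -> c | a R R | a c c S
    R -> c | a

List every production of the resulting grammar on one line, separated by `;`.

S -> c | X1 Y1 | X1 Y2; R -> c | a; X1 -> a; X2 -> c; Y1 -> R R; Y2 -> X2 Y3; Y3 -> X2 S

Introduce a nonterminal for each terminal appearing in a rule of length ≥ 2: X1 → a, X2 → c.
Binarize each right-hand side of length ≥ 3 by chaining fresh nonterminals (Y1, Y2, …): affected rules were S → X1 R R; S → X1 X2 X2 S.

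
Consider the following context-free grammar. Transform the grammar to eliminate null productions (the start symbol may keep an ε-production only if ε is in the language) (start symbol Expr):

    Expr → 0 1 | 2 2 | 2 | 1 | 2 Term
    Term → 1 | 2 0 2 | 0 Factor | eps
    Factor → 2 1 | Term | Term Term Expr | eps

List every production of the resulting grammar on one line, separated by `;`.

The nullable symbols are {Factor, Term}.
ε ∉ L(G), so no ε-production is kept.
Expand every rule over subsets of its nullable positions: Term → 0 Factor gives 0 Factor | 0. Factor → Term Term Expr gives Term Term Expr | Term Expr | Expr.

Expr → 0 1 | 2 2 | 2 | 1 | 2 Term; Term → 1 | 2 0 2 | 0 Factor | 0; Factor → 2 1 | Term | Term Term Expr | Term Expr | Expr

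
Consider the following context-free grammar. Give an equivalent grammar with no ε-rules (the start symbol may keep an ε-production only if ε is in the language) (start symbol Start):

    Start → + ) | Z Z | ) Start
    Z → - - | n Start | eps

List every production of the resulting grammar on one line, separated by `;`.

Start → + ) | Z Z | Z | ) Start | ) | ε; Z → - - | n Start | n

Nullable set = {Start, Z}.
ε ∈ L(G) since Start is nullable, so keep Start → ε.
Add the nullable-subset variants: Start → Z Z gives Z Z | Z. Start → ) Start gives ) Start | ). Z → n Start gives n Start | n.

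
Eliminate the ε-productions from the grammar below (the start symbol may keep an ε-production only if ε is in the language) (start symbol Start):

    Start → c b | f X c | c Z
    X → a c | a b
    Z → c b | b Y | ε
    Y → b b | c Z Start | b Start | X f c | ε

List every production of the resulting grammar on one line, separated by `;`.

Start → c b | f X c | c Z | c; X → a c | a b; Z → c b | b Y | b; Y → b b | c Z Start | c Start | b Start | X f c

Nullable nonterminals: {Y, Z}.
ε ∉ L(G), so no ε-production is kept.
For each production, add variants omitting each subset of nullable occurrences: Start → c Z gives c Z | c. Z → b Y gives b Y | b. Y → c Z Start gives c Z Start | c Start.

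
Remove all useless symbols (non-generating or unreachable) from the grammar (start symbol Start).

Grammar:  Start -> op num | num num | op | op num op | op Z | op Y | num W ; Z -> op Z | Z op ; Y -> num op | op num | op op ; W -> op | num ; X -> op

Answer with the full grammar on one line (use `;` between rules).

Generating nonterminals: {Start, W, X, Y}.
Reachable from Start after that: {Start, W, Y}.
Removed useless symbols: {X, Z} and every production mentioning them.

Start -> op num | num num | op | op num op | op Y | num W; Y -> num op | op num | op op; W -> op | num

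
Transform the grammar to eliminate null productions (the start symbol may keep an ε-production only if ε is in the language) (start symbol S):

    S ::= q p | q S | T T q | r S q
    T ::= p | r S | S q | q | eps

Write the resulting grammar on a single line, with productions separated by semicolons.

Nullable nonterminals: {T}.
ε ∉ L(G), so no ε-production is kept.
Expand every rule over subsets of its nullable positions: S → T T q gives T T q | T q | q.

S ::= q p | q S | T T q | T q | q | r S q; T ::= p | r S | S q | q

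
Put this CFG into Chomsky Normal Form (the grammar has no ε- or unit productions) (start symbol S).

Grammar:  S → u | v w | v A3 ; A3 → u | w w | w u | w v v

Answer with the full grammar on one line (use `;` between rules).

S → u | X1 X2 | X1 A3; A3 → u | X2 X2 | X2 X3 | X2 Y1; X1 → v; X2 → w; X3 → u; Y1 → X1 X1

Introduce a nonterminal for each terminal appearing in a rule of length ≥ 2: X1 → v, X2 → w, X3 → u.
Binarize each right-hand side of length ≥ 3 by chaining fresh nonterminals (Y1, Y2, …): affected rules were A3 → X2 X1 X1.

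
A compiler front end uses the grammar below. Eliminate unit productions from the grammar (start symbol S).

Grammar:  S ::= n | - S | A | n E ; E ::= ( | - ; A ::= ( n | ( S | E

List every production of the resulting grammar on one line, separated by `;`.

Unit pairs: A ⇒* {E}; S ⇒* {A, E}.
For each unit pair (A, B), copy every non-unit production of B to A, then drop all unit productions.

S ::= ( | - | n | - S | n E | ( n | ( S; E ::= ( | -; A ::= ( | - | ( n | ( S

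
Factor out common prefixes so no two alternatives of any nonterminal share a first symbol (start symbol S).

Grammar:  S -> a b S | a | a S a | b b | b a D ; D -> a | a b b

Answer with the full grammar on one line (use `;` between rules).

S has alternatives sharing prefix 'a': factor to S → a S' with S' → b S | ε | S a.
S has alternatives sharing prefix 'b': factor to S → b S'' with S'' → b | a D.
D has alternatives sharing prefix 'a': factor to D → a D' with D' → ε | b b.

S -> a S' | b S''; D -> a D'; S' -> b S | eps | S a; S'' -> b | a D; D' -> eps | b b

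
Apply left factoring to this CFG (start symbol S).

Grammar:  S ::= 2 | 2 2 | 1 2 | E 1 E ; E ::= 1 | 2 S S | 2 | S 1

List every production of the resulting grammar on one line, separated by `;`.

S ::= 1 2 | E 1 E | 2 S'; E ::= 1 | S 1 | 2 E'; S' ::= ε | 2; E' ::= S S | ε

S has alternatives sharing prefix '2': factor to S → 2 S' with S' → ε | 2.
E has alternatives sharing prefix '2': factor to E → 2 E' with E' → S S | ε.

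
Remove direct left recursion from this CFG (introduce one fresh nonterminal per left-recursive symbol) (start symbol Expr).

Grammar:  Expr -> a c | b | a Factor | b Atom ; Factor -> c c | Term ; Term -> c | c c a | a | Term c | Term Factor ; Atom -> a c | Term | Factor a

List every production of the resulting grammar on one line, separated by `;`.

Left recursion appears on Term.
For Term: α = {c, Factor}, β = {c, c c a, a}. Rewrite as Term → β Term1 and Term1 → α Term1 | ε.

Expr -> a c | b | a Factor | b Atom; Factor -> c c | Term; Term -> c Term1 | c c a Term1 | a Term1; Atom -> a c | Term | Factor a; Term1 -> c Term1 | Factor Term1 | ε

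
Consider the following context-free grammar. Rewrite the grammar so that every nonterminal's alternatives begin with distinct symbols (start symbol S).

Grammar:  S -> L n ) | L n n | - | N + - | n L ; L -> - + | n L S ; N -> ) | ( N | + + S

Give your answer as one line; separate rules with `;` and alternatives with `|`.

S has alternatives sharing prefix 'L n': factor to S → L n S' with S' → ) | n.

S -> - | N + - | n L | L n S'; L -> - + | n L S; N -> ) | ( N | + + S; S' -> ) | n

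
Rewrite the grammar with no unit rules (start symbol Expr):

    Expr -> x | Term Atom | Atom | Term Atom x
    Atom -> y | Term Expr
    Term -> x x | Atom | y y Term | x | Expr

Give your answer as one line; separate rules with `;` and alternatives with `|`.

Expr -> y | Term Expr | x | Term Atom | Term Atom x; Atom -> y | Term Expr; Term -> x x | y y Term | x | y | Term Expr | Term Atom | Term Atom x

Unit pairs: Expr ⇒* {Atom}; Term ⇒* {Atom, Expr}.
For each unit pair (A, B), copy every non-unit production of B to A, then drop all unit productions.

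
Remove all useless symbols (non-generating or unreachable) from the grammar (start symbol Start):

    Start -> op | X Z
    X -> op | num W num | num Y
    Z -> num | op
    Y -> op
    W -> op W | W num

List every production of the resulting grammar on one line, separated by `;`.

Generating nonterminals: {Start, X, Y, Z}.
Reachable from Start after that: {Start, X, Y, Z}.
Removed useless symbols: {W} and every production mentioning them.

Start -> op | X Z; X -> op | num Y; Z -> num | op; Y -> op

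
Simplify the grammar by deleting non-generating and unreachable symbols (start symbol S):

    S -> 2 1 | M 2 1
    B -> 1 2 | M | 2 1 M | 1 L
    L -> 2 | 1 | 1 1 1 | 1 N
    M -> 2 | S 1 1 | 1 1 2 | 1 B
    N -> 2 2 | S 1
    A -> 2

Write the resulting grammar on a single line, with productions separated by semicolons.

Generating nonterminals: {A, B, L, M, N, S}.
Reachable from S after that: {B, L, M, N, S}.
Removed useless symbols: {A} and every production mentioning them.

S -> 2 1 | M 2 1; B -> 1 2 | M | 2 1 M | 1 L; L -> 2 | 1 | 1 1 1 | 1 N; M -> 2 | S 1 1 | 1 1 2 | 1 B; N -> 2 2 | S 1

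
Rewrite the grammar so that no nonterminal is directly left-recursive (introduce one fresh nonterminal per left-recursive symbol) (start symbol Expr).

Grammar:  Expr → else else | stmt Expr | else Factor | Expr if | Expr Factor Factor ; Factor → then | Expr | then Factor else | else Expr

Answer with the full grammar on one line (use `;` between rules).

Directly left-recursive nonterminal: Expr.
For Expr: α = {if, Factor Factor}, β = {else else, stmt Expr, else Factor}. Rewrite as Expr → β Expr1 and Expr1 → α Expr1 | ε.

Expr → else else Expr1 | stmt Expr Expr1 | else Factor Expr1; Factor → then | Expr | then Factor else | else Expr; Expr1 → if Expr1 | Factor Factor Expr1 | ε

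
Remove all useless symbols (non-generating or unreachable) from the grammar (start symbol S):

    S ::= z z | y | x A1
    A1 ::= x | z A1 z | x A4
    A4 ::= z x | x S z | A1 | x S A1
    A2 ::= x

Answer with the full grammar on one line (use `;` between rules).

Generating nonterminals: {A1, A2, A4, S}.
Reachable from S after that: {A1, A4, S}.
Removed useless symbols: {A2} and every production mentioning them.

S ::= z z | y | x A1; A1 ::= x | z A1 z | x A4; A4 ::= z x | x S z | A1 | x S A1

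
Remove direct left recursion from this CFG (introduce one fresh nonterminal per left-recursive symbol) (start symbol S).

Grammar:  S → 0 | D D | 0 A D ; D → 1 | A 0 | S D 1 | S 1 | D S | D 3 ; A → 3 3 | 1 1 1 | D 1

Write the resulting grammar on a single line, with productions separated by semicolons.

D is directly left-recursive.
For D: α = {S, 3}, β = {1, A 0, S D 1, S 1}. Rewrite as D → β D' and D' → α D' | ε.

S → 0 | D D | 0 A D; D → 1 D' | A 0 D' | S D 1 D' | S 1 D'; A → 3 3 | 1 1 1 | D 1; D' → S D' | 3 D' | ε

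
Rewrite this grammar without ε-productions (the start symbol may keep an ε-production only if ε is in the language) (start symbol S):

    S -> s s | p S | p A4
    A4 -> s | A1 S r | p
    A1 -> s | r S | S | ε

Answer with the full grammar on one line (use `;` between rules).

S -> s s | p S | p A4; A4 -> s | A1 S r | S r | p; A1 -> s | r S | S

The nullable symbols are {A1}.
ε ∉ L(G), so no ε-production is kept.
Add the nullable-subset variants: A4 → A1 S r gives A1 S r | S r.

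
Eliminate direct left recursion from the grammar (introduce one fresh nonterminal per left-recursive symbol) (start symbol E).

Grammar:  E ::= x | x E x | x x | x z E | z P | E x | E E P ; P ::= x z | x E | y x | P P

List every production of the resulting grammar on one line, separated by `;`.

E ::= x E' | x E x E' | x x E' | x z E E' | z P E'; P ::= x z P' | x E P' | y x P'; E' ::= x E' | E P E' | ε; P' ::= P P' | ε

Directly left-recursive nonterminals: E, P.
For E: α = {x, E P}, β = {x, x E x, x x, x z E, z P}. Rewrite as E → β E' and E' → α E' | ε.
For P: α = {P}, β = {x z, x E, y x}. Rewrite as P → β P' and P' → α P' | ε.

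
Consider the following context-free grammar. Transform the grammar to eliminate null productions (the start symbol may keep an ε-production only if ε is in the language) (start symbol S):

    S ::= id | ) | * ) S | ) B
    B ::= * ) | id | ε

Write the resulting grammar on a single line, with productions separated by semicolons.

Nullable set = {B}.
ε ∉ L(G), so no ε-production is kept.

S ::= id | ) | * ) S | ) B; B ::= * ) | id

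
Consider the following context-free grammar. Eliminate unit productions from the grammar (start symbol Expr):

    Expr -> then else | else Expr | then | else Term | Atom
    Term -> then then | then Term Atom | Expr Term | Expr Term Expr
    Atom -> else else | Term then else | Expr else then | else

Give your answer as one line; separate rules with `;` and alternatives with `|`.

Expr -> else else | Term then else | Expr else then | else | then else | else Expr | then | else Term; Term -> then then | then Term Atom | Expr Term | Expr Term Expr; Atom -> else else | Term then else | Expr else then | else

Unit pairs: Expr ⇒* {Atom}.
For every A with A ⇒* B via unit rules, add B's non-unit alternatives to A; then delete every rule of the form X → Y.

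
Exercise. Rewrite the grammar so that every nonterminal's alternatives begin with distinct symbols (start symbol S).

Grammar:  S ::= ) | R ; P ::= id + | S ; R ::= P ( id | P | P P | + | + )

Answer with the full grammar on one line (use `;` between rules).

S ::= ) | R; P ::= id + | S; R ::= P R' | + R''; R' ::= ( id | ε | P; R'' ::= ε | )

R has alternatives sharing prefix 'P': factor to R → P R' with R' → ( id | ε | P.
R has alternatives sharing prefix '+': factor to R → + R'' with R'' → ε | ).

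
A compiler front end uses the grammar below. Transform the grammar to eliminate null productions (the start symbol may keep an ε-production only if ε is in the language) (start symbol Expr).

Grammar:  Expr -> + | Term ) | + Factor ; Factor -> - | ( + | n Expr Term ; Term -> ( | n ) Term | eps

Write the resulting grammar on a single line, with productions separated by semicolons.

Expr -> + | Term ) | ) | + Factor; Factor -> - | ( + | n Expr Term | n Expr; Term -> ( | n ) Term | n )

Nullable nonterminals: {Term}.
ε ∉ L(G), so no ε-production is kept.
Add the nullable-subset variants: Expr → Term ) gives Term ) | ). Factor → n Expr Term gives n Expr Term | n Expr. Term → n ) Term gives n ) Term | n ).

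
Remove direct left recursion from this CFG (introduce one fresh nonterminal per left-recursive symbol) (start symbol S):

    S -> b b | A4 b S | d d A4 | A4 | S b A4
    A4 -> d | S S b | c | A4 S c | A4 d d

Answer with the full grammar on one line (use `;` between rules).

Directly left-recursive nonterminals: S, A4.
For S: α = {b A4}, β = {b b, A4 b S, d d A4, A4}. Rewrite as S → β S' and S' → α S' | ε.
For A4: α = {S c, d d}, β = {d, S S b, c}. Rewrite as A4 → β A4' and A4' → α A4' | ε.

S -> b b S' | A4 b S S' | d d A4 S' | A4 S'; A4 -> d A4' | S S b A4' | c A4'; S' -> b A4 S' | epsilon; A4' -> S c A4' | d d A4' | epsilon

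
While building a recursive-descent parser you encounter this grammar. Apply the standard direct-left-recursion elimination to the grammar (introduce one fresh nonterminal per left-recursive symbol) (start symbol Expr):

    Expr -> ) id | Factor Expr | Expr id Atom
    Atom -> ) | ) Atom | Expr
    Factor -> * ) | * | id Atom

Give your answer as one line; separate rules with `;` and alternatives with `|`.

Expr -> ) id Expr1 | Factor Expr Expr1; Atom -> ) | ) Atom | Expr; Factor -> * ) | * | id Atom; Expr1 -> id Atom Expr1 | eps

Expr is directly left-recursive.
For Expr: α = {id Atom}, β = {) id, Factor Expr}. Rewrite as Expr → β Expr1 and Expr1 → α Expr1 | ε.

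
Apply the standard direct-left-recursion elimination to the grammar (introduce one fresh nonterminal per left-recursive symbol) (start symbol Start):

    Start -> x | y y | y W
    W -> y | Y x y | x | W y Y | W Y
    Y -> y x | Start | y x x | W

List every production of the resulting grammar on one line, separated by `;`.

Start -> x | y y | y W; W -> y W1 | Y x y W1 | x W1; Y -> y x | Start | y x x | W; W1 -> y Y W1 | Y W1 | ε

Left recursion appears on W.
For W: α = {y Y, Y}, β = {y, Y x y, x}. Rewrite as W → β W1 and W1 → α W1 | ε.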